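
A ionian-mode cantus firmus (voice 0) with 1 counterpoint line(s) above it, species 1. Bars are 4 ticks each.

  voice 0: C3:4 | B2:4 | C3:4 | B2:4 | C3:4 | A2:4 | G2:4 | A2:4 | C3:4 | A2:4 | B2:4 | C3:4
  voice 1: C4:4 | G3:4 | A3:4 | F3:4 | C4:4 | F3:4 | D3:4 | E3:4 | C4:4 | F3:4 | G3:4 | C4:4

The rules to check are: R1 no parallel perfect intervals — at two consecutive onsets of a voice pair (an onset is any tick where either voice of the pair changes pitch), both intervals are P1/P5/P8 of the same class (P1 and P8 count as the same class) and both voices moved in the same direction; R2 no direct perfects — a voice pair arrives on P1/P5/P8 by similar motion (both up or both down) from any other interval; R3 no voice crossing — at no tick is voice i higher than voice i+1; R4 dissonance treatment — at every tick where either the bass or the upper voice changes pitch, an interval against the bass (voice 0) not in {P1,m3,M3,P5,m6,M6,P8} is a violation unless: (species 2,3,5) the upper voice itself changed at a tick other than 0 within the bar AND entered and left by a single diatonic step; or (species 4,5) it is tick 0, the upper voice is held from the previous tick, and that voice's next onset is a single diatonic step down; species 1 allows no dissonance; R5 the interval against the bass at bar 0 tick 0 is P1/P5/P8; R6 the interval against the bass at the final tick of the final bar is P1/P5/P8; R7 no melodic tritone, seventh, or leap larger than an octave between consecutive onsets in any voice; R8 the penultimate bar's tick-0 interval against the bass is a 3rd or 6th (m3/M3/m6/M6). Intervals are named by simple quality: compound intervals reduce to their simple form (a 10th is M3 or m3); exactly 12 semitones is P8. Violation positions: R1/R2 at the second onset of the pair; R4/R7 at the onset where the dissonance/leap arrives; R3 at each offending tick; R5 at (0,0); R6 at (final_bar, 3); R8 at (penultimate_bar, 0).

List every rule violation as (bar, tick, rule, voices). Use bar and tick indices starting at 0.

(3, 0, R4, (0, 1))
(4, 0, R2, (0, 1))
(6, 0, R2, (0, 1))
(7, 0, R1, (0, 1))
(8, 0, R2, (0, 1))
(11, 0, R2, (0, 1))

bar 0: v0=C3 v1=C4 downbeat P8
bar 1: v0=B2 v1=G3 downbeat m6
bar 2: v0=C3 v1=A3 downbeat M6
bar 3: v0=B2 v1=F3 downbeat TT
bar 4: v0=C3 v1=C4 downbeat P8
bar 5: v0=A2 v1=F3 downbeat m6
bar 6: v0=G2 v1=D3 downbeat P5
bar 7: v0=A2 v1=E3 downbeat P5
bar 8: v0=C3 v1=C4 downbeat P8
bar 9: v0=A2 v1=F3 downbeat m6
bar 10: v0=B2 v1=G3 downbeat m6
bar 11: v0=C3 v1=C4 downbeat P8
  -> R4 @ bar 3 tick 0 v(0, 1): B2/F3 TT untreated
  -> R2 @ bar 4 tick 0 v(0, 1): B2/F3 TT -> C3/C4 P8 similar
  -> R2 @ bar 6 tick 0 v(0, 1): A2/F3 m6 -> G2/D3 P5 similar
  -> R1 @ bar 7 tick 0 v(0, 1): G2/D3 P5 -> A2/E3 P5 similar
  -> R2 @ bar 8 tick 0 v(0, 1): A2/E3 P5 -> C3/C4 P8 similar
  -> R2 @ bar 11 tick 0 v(0, 1): B2/G3 m6 -> C3/C4 P8 similar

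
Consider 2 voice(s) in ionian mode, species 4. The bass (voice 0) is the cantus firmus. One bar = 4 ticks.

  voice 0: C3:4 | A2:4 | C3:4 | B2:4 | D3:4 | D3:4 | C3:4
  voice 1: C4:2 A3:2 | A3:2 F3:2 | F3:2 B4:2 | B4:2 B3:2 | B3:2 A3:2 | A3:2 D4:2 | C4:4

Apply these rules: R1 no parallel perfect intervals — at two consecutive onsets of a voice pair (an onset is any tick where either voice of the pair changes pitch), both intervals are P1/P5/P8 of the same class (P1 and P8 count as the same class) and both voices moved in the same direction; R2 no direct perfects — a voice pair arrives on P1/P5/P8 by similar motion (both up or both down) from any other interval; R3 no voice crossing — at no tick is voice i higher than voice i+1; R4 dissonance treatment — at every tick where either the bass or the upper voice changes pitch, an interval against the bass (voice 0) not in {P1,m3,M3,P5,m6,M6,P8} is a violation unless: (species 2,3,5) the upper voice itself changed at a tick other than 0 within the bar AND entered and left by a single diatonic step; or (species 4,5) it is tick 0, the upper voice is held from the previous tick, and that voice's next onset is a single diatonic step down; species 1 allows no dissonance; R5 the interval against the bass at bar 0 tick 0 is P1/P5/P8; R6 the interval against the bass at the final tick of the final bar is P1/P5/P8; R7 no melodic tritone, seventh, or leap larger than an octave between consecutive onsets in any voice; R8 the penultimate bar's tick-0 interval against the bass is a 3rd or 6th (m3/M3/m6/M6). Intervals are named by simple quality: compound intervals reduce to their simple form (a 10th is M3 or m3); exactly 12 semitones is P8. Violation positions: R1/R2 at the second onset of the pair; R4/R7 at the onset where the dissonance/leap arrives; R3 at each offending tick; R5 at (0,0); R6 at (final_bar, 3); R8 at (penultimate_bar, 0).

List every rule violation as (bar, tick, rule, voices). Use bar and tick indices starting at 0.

(2, 0, R4, (0, 1))
(2, 2, R4, (0, 1))
(2, 2, R7, (1,))
(5, 0, R8, (0, 1))
(6, 0, R1, (0, 1))

bar 0: v0=C3 v1=C4 downbeat P8
bar 1: v0=A2 v1=A3 downbeat P8
bar 2: v0=C3 v1=F3 downbeat P4
bar 3: v0=B2 v1=B4 downbeat P1
bar 4: v0=D3 v1=B3 downbeat M6
bar 5: v0=D3 v1=A3 downbeat P5
bar 6: v0=C3 v1=C4 downbeat P8
  -> R4 @ bar 2 tick 0 v(0, 1): C3/F3 P4 untreated
  -> R4 @ bar 2 tick 2 v(0, 1): C3/B4 M7 untreated
  -> R7 @ bar 2 tick 2 v(1,): F3->B4 leap 18st
  -> R8 @ bar 5 tick 0 v(0, 1): penult P5 not 3rd/6th
  -> R1 @ bar 6 tick 0 v(0, 1): D3/D4 P8 -> C3/C4 P8 similar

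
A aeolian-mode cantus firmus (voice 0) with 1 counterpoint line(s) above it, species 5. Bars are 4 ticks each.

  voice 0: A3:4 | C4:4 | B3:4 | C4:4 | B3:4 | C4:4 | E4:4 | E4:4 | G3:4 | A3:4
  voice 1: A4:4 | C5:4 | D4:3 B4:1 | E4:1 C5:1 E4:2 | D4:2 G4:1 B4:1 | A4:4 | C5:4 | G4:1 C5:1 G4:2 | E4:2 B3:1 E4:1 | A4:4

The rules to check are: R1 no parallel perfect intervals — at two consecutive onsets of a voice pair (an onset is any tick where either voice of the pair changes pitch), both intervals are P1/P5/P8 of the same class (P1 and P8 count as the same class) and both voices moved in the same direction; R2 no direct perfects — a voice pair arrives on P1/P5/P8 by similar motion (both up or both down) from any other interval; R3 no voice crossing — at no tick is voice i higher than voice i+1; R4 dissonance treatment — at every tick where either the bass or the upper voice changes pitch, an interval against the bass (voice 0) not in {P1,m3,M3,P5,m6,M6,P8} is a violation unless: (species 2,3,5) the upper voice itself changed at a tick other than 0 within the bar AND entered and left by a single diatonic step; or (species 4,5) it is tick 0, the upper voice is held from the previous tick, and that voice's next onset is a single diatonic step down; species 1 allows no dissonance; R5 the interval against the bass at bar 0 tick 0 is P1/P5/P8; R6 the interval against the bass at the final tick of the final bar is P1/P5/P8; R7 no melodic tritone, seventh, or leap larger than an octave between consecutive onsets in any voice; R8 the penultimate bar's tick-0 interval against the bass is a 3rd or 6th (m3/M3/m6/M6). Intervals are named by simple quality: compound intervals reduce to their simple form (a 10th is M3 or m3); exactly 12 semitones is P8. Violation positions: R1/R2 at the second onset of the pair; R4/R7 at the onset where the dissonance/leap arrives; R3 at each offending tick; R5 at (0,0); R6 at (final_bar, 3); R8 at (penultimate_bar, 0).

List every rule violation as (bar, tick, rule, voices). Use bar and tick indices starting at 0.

bar 0: v0=A3 v1=A4 downbeat P8
bar 1: v0=C4 v1=C5 downbeat P8
bar 2: v0=B3 v1=D4 downbeat m3
bar 3: v0=C4 v1=E4 downbeat M3
bar 4: v0=B3 v1=D4 downbeat m3
bar 5: v0=C4 v1=A4 downbeat M6
bar 6: v0=E4 v1=C5 downbeat m6
bar 7: v0=E4 v1=G4 downbeat m3
bar 8: v0=G3 v1=E4 downbeat M6
bar 9: v0=A3 v1=A4 downbeat P8
  -> R1 @ bar 1 tick 0 v(0, 1): A3/A4 P8 -> C4/C5 P8 similar
  -> R7 @ bar 2 tick 0 v(1,): C5->D4 leap 10st
  -> R2 @ bar 9 tick 0 v(0, 1): G3/E4 M6 -> A3/A4 P8 similar

(1, 0, R1, (0, 1))
(2, 0, R7, (1,))
(9, 0, R2, (0, 1))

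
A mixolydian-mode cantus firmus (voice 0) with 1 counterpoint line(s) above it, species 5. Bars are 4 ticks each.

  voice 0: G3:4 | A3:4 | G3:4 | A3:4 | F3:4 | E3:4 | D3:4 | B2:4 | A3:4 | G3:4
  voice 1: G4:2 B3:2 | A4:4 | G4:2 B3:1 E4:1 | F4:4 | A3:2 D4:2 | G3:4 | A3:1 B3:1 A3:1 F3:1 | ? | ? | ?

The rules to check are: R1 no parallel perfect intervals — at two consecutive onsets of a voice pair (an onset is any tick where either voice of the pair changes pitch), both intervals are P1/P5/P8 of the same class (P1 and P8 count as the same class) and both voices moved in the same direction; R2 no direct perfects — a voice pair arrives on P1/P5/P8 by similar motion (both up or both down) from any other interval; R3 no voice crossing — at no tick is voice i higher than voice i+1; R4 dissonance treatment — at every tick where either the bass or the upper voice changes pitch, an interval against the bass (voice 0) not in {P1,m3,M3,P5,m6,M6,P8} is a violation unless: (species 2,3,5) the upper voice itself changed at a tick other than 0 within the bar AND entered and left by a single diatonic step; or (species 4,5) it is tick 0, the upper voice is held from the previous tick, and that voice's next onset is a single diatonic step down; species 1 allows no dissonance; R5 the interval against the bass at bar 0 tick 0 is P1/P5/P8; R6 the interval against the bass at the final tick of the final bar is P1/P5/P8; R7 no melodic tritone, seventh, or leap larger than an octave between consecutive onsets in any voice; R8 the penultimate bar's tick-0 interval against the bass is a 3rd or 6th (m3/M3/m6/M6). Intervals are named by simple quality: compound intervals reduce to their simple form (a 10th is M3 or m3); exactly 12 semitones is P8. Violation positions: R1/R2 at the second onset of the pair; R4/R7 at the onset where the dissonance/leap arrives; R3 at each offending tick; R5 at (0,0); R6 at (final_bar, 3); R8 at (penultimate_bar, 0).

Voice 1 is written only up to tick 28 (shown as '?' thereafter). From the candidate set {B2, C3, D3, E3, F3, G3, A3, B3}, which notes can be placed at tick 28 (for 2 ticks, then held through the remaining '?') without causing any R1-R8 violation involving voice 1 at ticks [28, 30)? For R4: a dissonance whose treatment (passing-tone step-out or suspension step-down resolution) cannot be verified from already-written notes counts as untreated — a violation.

{D3, G3}

B2: violates R2,R7
C3: violates R4
D3: legal
E3: violates R4
F3: violates R4
G3: legal
A3: violates R4
B3: violates R7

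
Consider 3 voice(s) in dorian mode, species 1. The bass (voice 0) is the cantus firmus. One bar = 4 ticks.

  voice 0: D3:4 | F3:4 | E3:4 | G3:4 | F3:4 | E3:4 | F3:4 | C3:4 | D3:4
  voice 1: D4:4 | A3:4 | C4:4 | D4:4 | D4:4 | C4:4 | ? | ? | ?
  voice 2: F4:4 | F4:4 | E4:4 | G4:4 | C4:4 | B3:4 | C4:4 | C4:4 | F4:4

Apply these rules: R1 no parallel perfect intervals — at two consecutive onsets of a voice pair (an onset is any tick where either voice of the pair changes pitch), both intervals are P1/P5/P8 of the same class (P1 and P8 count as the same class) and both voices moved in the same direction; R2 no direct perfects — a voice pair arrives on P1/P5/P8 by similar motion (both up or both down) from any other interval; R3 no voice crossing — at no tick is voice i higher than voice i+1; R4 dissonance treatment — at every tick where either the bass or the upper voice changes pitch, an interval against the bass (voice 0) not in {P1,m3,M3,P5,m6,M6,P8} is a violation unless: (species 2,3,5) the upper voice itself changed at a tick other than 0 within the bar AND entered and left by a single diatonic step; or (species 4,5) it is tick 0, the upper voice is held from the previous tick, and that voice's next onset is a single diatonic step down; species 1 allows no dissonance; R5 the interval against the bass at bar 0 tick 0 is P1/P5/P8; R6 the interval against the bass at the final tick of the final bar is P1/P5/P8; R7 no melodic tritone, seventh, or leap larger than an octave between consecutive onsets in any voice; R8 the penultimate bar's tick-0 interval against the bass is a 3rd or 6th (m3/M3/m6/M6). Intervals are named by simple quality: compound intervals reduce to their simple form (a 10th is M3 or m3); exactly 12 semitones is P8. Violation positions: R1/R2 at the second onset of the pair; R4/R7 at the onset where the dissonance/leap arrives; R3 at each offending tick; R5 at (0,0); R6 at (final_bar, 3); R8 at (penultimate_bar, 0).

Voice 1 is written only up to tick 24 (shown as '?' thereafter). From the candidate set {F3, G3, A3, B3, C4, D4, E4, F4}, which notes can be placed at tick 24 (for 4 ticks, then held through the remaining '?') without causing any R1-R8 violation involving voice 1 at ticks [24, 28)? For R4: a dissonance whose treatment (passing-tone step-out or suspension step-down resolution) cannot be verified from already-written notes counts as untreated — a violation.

{A3, C4, F3}

F3: legal
G3: violates R4
A3: legal
B3: violates R4
C4: legal
D4: violates R3
E4: violates R3,R4
F4: violates R2,R3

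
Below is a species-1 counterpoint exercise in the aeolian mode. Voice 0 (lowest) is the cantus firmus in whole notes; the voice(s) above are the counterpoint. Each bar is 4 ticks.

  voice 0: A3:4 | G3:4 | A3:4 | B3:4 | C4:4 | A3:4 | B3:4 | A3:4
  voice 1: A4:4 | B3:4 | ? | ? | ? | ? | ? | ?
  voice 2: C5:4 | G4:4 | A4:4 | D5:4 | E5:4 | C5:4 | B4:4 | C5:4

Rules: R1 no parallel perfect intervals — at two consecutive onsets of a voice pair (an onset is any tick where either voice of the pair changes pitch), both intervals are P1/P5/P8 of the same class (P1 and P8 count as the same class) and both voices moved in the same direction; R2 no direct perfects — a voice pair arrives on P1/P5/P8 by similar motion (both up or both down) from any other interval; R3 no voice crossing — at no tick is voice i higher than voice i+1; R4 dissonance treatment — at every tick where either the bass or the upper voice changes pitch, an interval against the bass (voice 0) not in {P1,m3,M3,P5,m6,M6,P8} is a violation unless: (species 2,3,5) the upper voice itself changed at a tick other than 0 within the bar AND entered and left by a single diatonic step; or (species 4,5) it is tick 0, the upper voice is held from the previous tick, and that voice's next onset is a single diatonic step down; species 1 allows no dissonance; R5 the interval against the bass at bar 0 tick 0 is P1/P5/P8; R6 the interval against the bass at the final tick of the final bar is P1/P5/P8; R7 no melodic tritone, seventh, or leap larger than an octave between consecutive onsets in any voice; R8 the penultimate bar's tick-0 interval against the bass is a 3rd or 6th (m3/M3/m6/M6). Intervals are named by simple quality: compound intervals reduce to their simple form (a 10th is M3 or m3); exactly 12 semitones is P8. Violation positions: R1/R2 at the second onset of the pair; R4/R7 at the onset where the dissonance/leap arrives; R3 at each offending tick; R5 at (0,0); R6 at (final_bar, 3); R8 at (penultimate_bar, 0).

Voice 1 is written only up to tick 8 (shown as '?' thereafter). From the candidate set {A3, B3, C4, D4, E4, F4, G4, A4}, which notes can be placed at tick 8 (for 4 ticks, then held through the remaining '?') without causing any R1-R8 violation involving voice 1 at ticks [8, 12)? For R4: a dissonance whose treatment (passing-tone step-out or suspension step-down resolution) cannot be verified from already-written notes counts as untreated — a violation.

{A3, C4}

A3: legal
B3: violates R4
C4: legal
D4: violates R2,R4
E4: violates R2
F4: violates R7
G4: violates R4
A4: violates R2,R7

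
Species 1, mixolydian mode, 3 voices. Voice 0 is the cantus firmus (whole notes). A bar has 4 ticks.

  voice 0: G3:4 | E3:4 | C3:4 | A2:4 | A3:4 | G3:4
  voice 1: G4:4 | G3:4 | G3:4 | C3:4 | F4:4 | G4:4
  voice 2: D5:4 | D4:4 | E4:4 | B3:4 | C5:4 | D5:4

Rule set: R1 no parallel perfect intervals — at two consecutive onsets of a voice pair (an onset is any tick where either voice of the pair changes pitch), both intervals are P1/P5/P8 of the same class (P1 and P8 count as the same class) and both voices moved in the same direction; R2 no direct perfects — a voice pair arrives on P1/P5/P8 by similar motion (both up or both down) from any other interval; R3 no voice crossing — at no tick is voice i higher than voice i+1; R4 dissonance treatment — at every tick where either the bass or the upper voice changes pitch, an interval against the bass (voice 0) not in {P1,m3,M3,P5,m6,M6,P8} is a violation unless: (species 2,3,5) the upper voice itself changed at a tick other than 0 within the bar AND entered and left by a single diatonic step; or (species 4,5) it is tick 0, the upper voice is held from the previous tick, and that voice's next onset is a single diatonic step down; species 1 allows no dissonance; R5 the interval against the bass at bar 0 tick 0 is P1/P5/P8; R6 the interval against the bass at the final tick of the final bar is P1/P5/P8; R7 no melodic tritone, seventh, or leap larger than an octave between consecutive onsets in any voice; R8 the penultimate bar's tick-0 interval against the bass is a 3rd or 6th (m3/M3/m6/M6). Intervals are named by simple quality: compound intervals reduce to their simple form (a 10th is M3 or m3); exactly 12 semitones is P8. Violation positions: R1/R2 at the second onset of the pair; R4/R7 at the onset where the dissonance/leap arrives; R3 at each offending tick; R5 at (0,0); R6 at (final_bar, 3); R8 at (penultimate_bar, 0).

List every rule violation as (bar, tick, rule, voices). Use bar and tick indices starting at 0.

bar 0: v0=G3 v1=G4 v2=D5 downbeat P5
bar 1: v0=E3 v1=G3 v2=D4 downbeat m7
bar 2: v0=C3 v1=G3 v2=E4 downbeat M3
bar 3: v0=A2 v1=C3 v2=B3 downbeat M2
bar 4: v0=A3 v1=F4 v2=C5 downbeat m3
bar 5: v0=G3 v1=G4 v2=D5 downbeat P5
  -> R1 @ bar 1 tick 0 v(1, 2): G4/D5 P5 -> G3/D4 P5 similar
  -> R4 @ bar 1 tick 0 v(0, 2): E3/D4 m7 untreated
  -> R4 @ bar 3 tick 0 v(0, 2): A2/B3 M2 untreated
  -> R2 @ bar 4 tick 0 v(1, 2): C3/B3 M7 -> F4/C5 P5 similar
  -> R7 @ bar 4 tick 0 v(1,): C3->F4 leap 17st
  -> R7 @ bar 4 tick 0 v(2,): B3->C5 leap 13st
  -> R1 @ bar 5 tick 0 v(1, 2): F4/C5 P5 -> G4/D5 P5 similar

(1, 0, R1, (1, 2))
(1, 0, R4, (0, 2))
(3, 0, R4, (0, 2))
(4, 0, R2, (1, 2))
(4, 0, R7, (1,))
(4, 0, R7, (2,))
(5, 0, R1, (1, 2))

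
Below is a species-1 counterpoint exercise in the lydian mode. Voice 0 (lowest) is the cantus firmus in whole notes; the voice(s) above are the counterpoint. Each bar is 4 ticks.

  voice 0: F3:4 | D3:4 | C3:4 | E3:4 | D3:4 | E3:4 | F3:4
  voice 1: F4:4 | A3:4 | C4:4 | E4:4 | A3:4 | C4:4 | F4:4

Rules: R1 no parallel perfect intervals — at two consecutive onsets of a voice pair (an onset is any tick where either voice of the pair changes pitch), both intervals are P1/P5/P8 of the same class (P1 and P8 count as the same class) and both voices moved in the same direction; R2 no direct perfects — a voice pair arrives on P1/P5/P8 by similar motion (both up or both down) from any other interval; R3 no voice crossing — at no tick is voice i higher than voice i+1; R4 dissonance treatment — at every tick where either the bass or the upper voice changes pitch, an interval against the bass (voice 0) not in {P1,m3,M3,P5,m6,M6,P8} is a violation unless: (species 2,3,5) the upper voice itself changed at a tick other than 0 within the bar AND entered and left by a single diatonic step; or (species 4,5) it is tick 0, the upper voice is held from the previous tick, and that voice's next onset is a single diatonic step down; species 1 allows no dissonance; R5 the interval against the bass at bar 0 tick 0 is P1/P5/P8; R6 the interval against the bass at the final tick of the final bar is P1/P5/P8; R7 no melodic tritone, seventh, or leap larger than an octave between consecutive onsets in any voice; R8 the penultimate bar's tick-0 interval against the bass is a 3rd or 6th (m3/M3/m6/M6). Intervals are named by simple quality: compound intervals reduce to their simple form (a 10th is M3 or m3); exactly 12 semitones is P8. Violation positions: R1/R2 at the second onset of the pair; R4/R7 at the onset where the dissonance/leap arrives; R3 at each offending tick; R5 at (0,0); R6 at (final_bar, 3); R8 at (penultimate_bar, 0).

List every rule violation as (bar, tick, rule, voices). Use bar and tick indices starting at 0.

bar 0: v0=F3 v1=F4 downbeat P8
bar 1: v0=D3 v1=A3 downbeat P5
bar 2: v0=C3 v1=C4 downbeat P8
bar 3: v0=E3 v1=E4 downbeat P8
bar 4: v0=D3 v1=A3 downbeat P5
bar 5: v0=E3 v1=C4 downbeat m6
bar 6: v0=F3 v1=F4 downbeat P8
  -> R2 @ bar 1 tick 0 v(0, 1): F3/F4 P8 -> D3/A3 P5 similar
  -> R1 @ bar 3 tick 0 v(0, 1): C3/C4 P8 -> E3/E4 P8 similar
  -> R2 @ bar 4 tick 0 v(0, 1): E3/E4 P8 -> D3/A3 P5 similar
  -> R2 @ bar 6 tick 0 v(0, 1): E3/C4 m6 -> F3/F4 P8 similar

(1, 0, R2, (0, 1))
(3, 0, R1, (0, 1))
(4, 0, R2, (0, 1))
(6, 0, R2, (0, 1))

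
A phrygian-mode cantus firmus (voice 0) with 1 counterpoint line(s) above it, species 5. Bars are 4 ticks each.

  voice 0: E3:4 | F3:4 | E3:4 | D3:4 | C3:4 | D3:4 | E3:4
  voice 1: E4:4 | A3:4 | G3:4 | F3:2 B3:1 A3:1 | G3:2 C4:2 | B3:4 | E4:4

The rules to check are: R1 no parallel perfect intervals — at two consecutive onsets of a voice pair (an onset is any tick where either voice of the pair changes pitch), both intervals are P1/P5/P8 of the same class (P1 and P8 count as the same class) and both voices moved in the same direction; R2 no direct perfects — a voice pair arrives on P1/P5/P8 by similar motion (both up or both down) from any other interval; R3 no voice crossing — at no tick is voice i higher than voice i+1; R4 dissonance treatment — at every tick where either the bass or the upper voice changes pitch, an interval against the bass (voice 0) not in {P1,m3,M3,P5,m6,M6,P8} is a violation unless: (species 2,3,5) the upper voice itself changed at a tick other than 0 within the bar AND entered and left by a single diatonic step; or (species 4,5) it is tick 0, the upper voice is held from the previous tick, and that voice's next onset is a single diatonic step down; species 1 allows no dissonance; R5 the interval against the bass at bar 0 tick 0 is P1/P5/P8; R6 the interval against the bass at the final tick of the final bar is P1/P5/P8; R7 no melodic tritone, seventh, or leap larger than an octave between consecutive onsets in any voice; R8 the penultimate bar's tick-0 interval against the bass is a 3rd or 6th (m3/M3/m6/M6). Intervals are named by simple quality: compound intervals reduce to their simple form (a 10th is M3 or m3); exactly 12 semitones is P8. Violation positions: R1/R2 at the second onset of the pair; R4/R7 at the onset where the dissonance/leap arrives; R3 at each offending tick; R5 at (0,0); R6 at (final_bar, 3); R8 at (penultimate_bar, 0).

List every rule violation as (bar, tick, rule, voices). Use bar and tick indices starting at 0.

(3, 2, R7, (1,))
(4, 0, R1, (0, 1))
(6, 0, R2, (0, 1))

bar 0: v0=E3 v1=E4 downbeat P8
bar 1: v0=F3 v1=A3 downbeat M3
bar 2: v0=E3 v1=G3 downbeat m3
bar 3: v0=D3 v1=F3 downbeat m3
bar 4: v0=C3 v1=G3 downbeat P5
bar 5: v0=D3 v1=B3 downbeat M6
bar 6: v0=E3 v1=E4 downbeat P8
  -> R7 @ bar 3 tick 2 v(1,): F3->B3 leap 6st
  -> R1 @ bar 4 tick 0 v(0, 1): D3/A3 P5 -> C3/G3 P5 similar
  -> R2 @ bar 6 tick 0 v(0, 1): D3/B3 M6 -> E3/E4 P8 similar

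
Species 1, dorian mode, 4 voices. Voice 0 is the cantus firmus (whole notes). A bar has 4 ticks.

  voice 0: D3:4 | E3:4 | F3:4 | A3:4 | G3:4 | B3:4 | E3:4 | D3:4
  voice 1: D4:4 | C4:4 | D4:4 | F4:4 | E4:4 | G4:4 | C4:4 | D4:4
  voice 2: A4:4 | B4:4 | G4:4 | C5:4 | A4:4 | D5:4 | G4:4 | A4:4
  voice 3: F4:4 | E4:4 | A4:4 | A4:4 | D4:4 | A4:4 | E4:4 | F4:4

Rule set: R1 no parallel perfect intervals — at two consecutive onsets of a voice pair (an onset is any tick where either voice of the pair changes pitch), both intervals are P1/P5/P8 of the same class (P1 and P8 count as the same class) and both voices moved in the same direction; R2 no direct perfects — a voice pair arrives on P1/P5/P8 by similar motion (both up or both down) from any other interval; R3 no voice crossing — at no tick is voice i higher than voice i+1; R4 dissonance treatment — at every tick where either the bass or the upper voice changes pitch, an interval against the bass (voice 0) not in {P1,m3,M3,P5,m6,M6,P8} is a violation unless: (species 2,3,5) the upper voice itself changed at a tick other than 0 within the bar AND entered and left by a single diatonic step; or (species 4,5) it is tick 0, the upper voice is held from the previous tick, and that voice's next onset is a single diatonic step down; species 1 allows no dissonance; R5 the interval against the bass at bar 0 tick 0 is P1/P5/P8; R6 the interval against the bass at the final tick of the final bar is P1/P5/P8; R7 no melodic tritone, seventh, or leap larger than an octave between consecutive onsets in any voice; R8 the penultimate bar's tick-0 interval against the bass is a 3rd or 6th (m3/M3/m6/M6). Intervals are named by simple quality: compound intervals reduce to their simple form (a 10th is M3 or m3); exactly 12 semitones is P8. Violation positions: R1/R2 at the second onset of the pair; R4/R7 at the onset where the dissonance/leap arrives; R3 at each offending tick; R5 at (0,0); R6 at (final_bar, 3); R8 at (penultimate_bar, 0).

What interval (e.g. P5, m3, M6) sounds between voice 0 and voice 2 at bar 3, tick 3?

m3

voice 0=A3 voice 2=C5 -> m3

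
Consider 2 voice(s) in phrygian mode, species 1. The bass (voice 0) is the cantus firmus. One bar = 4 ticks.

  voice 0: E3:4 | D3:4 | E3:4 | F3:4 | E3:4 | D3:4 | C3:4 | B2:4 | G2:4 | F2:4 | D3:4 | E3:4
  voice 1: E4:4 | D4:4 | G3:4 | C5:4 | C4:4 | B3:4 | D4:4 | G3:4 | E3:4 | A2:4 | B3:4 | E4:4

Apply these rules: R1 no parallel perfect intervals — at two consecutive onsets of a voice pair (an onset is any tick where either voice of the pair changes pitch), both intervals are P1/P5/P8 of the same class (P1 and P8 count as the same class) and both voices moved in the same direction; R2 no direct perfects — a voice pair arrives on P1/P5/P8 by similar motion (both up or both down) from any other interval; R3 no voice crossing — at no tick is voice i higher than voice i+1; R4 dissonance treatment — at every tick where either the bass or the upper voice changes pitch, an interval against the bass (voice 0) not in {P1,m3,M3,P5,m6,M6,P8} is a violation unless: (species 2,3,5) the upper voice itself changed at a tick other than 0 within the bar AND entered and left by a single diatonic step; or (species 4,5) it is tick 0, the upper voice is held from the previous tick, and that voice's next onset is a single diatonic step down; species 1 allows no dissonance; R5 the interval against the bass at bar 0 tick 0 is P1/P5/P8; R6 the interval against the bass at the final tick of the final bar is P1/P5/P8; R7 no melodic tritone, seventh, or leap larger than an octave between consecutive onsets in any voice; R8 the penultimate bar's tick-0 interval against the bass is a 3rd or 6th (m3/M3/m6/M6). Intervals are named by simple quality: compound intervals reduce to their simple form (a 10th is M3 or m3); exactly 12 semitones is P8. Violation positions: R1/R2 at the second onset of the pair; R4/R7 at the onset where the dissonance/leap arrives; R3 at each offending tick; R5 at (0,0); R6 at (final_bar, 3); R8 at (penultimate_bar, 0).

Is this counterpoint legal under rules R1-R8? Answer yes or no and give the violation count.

bar 0: v0=E3 v1=E4 (P8)
bar 1: v0=D3 v1=D4 (P8)
bar 2: v0=E3 v1=G3 (m3)
bar 3: v0=F3 v1=C5 (P5)
bar 4: v0=E3 v1=C4 (m6)
bar 5: v0=D3 v1=B3 (M6)
bar 6: v0=C3 v1=D4 (M2)
bar 7: v0=B2 v1=G3 (m6)
bar 8: v0=G2 v1=E3 (M6)
bar 9: v0=F2 v1=A2 (M3)
bar 10: v0=D3 v1=B3 (M6)
bar 11: v0=E3 v1=E4 (P8)
  R1 @ bar1.0: E3/E4 P8 -> D3/D4 P8 similar
  R2 @ bar3.0: E3/G3 m3 -> F3/C5 P5 similar
  R7 @ bar3.0: G3->C5 leap 17st
  R4 @ bar6.0: C3/D4 M2 untreated
  R7 @ bar10.0: A2->B3 leap 14st
  R2 @ bar11.0: D3/B3 M6 -> E3/E4 P8 similar

No (6 violations)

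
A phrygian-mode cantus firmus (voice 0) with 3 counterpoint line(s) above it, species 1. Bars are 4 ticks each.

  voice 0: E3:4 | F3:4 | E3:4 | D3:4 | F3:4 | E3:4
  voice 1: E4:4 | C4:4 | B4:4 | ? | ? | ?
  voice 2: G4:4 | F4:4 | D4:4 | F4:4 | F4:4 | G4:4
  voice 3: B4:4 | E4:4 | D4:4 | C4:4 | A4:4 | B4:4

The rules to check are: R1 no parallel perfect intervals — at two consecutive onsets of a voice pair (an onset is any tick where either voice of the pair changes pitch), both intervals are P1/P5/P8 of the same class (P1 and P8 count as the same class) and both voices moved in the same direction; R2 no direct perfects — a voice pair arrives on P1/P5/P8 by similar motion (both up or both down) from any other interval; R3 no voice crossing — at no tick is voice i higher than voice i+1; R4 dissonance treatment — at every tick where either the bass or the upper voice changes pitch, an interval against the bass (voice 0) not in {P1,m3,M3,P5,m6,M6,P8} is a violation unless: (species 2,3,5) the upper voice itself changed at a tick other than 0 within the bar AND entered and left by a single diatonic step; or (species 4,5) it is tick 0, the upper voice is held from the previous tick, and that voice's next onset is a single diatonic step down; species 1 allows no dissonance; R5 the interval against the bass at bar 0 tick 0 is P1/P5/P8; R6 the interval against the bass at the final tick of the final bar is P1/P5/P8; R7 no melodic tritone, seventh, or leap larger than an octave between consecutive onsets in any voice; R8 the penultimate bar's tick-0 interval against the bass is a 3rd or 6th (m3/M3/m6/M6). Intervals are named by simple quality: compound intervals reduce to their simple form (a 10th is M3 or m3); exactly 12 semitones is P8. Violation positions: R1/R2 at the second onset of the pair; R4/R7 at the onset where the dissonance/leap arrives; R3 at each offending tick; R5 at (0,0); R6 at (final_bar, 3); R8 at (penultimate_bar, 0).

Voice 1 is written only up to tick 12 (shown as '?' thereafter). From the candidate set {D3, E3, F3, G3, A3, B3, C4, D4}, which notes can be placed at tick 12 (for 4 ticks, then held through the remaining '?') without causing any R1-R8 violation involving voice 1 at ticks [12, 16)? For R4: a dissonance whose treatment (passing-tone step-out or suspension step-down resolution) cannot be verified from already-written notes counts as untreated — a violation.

D3: violates R2,R7
E3: violates R4,R7
F3: violates R2,R7
G3: violates R4,R7
A3: violates R1,R7
B3: legal
C4: violates R2,R4,R7
D4: violates R2

{B3}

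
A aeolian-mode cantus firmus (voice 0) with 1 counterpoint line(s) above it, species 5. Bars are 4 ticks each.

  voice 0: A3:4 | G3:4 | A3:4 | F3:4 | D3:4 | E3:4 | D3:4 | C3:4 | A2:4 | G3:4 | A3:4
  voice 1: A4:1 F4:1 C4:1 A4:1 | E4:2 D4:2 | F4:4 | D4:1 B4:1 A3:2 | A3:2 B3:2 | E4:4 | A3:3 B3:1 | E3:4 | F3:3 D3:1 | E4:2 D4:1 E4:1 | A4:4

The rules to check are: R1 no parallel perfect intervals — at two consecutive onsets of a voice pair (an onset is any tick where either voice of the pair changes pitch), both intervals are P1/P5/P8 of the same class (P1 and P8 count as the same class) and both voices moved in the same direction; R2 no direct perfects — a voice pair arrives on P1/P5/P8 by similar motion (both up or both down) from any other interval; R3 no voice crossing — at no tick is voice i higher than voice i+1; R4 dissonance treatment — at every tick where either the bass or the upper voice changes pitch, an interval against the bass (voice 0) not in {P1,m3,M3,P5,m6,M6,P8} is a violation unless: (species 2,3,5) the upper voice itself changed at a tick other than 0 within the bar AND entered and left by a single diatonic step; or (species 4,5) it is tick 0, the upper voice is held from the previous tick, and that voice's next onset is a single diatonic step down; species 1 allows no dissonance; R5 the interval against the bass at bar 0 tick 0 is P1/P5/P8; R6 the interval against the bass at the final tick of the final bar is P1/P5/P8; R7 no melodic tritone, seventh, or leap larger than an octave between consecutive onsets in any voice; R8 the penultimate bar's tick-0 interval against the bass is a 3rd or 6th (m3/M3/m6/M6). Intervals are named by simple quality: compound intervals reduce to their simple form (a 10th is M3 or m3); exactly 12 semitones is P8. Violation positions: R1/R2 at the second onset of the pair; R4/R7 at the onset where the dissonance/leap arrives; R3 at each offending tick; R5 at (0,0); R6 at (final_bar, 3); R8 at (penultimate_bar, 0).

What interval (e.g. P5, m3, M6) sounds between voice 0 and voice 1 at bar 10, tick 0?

P8

voice 0=A3 voice 1=A4 -> P8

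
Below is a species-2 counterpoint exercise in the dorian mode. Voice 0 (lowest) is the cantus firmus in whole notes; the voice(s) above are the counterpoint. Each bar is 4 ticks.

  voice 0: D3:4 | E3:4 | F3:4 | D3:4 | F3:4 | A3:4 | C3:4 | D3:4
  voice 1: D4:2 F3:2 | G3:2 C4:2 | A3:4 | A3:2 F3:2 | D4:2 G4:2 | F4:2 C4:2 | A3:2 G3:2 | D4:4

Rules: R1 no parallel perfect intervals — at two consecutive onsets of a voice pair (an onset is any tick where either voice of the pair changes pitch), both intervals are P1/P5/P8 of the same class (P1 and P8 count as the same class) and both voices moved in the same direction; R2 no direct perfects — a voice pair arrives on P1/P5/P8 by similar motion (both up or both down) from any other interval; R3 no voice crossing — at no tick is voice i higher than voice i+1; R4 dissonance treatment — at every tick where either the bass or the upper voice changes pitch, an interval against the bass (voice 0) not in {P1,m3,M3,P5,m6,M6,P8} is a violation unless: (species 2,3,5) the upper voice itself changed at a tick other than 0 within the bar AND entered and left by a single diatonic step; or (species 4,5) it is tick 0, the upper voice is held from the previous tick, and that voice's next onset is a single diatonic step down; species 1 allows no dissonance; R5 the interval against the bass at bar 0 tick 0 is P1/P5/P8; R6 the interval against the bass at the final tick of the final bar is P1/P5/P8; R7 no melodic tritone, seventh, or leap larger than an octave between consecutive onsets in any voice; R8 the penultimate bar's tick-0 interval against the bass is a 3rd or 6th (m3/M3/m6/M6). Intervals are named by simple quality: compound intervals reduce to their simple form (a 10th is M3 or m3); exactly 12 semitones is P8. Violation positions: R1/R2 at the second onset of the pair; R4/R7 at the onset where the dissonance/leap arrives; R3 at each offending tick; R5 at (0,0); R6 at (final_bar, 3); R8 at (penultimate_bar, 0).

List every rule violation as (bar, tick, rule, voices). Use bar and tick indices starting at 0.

bar 0: v0=D3 v1=D4 downbeat P8
bar 1: v0=E3 v1=G3 downbeat m3
bar 2: v0=F3 v1=A3 downbeat M3
bar 3: v0=D3 v1=A3 downbeat P5
bar 4: v0=F3 v1=D4 downbeat M6
bar 5: v0=A3 v1=F4 downbeat m6
bar 6: v0=C3 v1=A3 downbeat M6
bar 7: v0=D3 v1=D4 downbeat P8
  -> R4 @ bar 4 tick 2 v(0, 1): F3/G4 M2 untreated
  -> R2 @ bar 7 tick 0 v(0, 1): C3/G3 P5 -> D3/D4 P8 similar

(4, 2, R4, (0, 1))
(7, 0, R2, (0, 1))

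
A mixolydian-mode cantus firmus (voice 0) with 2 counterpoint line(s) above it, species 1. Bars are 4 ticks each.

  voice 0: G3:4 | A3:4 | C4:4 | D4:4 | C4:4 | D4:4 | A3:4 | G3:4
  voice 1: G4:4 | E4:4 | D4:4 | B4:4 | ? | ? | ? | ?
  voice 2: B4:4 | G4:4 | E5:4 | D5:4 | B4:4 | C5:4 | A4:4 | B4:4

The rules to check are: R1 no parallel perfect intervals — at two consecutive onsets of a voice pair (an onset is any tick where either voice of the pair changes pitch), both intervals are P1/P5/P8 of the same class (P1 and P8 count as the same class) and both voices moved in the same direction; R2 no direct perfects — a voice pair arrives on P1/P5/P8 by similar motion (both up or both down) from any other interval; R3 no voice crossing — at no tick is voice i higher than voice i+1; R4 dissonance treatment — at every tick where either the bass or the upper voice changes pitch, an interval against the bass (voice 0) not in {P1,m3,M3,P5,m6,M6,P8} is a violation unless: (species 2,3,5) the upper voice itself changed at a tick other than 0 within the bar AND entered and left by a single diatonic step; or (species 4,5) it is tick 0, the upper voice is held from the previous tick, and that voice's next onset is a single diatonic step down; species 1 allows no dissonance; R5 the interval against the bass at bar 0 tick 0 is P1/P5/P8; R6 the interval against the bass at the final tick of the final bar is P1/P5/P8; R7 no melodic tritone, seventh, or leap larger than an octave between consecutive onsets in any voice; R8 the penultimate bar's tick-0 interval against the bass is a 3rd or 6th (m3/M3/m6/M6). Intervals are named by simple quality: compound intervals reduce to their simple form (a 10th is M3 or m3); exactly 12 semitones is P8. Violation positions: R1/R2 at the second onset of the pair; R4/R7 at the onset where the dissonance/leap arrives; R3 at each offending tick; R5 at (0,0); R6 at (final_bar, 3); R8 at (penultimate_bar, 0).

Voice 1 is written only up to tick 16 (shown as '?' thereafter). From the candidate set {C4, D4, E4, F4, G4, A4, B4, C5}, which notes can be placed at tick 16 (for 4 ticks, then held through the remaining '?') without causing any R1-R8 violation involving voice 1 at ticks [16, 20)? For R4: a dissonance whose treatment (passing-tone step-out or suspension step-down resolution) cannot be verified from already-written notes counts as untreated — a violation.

{A4}

C4: violates R2,R7
D4: violates R4
E4: violates R2
F4: violates R4,R7
G4: violates R2
A4: legal
B4: violates R4
C5: violates R3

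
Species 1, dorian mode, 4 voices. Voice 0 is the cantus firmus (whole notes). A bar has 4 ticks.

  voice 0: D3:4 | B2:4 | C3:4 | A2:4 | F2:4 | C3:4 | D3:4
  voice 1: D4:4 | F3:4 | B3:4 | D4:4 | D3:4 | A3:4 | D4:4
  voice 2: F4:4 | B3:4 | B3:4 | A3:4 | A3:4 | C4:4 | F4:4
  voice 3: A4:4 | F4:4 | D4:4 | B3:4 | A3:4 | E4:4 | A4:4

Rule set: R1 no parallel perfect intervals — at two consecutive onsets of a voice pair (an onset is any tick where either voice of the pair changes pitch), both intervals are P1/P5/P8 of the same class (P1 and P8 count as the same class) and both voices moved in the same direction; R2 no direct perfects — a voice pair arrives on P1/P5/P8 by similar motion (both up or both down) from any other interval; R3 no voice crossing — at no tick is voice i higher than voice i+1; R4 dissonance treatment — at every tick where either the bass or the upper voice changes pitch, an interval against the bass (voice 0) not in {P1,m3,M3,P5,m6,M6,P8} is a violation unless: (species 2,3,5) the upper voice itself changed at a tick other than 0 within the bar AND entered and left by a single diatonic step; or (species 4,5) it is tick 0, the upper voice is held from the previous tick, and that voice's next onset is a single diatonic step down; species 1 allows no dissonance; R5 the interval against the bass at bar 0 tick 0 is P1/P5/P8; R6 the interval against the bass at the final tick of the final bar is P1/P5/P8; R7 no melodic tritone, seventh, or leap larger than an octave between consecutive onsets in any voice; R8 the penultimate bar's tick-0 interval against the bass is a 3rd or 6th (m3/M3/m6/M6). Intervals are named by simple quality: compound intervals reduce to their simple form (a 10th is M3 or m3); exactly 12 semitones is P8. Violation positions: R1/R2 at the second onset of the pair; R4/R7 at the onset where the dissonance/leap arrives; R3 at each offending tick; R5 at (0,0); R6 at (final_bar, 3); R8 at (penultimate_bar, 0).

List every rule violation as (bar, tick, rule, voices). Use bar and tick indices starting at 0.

(0, 0, R5, (0, 2))
(1, 0, R2, (0, 2))
(1, 0, R2, (1, 3))
(1, 0, R4, (0, 1))
(1, 0, R4, (0, 3))
(1, 0, R7, (2,))
(2, 0, R4, (0, 1))
(2, 0, R4, (0, 2))
(2, 0, R4, (0, 3))
(2, 0, R7, (1,))
(3, 0, R2, (0, 2))
(3, 0, R3, (1, 2))
(3, 0, R4, (0, 1))
(3, 0, R4, (0, 3))
(3, 1, R3, (1, 2))
(3, 2, R3, (1, 2))
(3, 3, R3, (1, 2))
(4, 0, R2, (1, 3))
(5, 0, R1, (1, 3))
(5, 0, R2, (0, 2))
(5, 0, R8, (0, 2))
(6, 0, R1, (1, 3))
(6, 0, R2, (0, 1))
(6, 0, R2, (0, 3))
(6, 3, R6, (0, 2))

bar 0: v0=D3 v1=D4 v2=F4 v3=A4 downbeat P5
bar 1: v0=B2 v1=F3 v2=B3 v3=F4 downbeat TT
bar 2: v0=C3 v1=B3 v2=B3 v3=D4 downbeat M2
bar 3: v0=A2 v1=D4 v2=A3 v3=B3 downbeat M2
bar 4: v0=F2 v1=D3 v2=A3 v3=A3 downbeat M3
bar 5: v0=C3 v1=A3 v2=C4 v3=E4 downbeat M3
bar 6: v0=D3 v1=D4 v2=F4 v3=A4 downbeat P5
  -> R5 @ bar 0 tick 0 v(0, 2): opens on m3
  -> R2 @ bar 1 tick 0 v(0, 2): D3/F4 m3 -> B2/B3 P8 similar
  -> R2 @ bar 1 tick 0 v(1, 3): D4/A4 P5 -> F3/F4 P8 similar
  -> R4 @ bar 1 tick 0 v(0, 1): B2/F3 TT untreated
  -> R4 @ bar 1 tick 0 v(0, 3): B2/F4 TT untreated
  -> R7 @ bar 1 tick 0 v(2,): F4->B3 leap 6st
  -> R4 @ bar 2 tick 0 v(0, 1): C3/B3 M7 untreated
  -> R4 @ bar 2 tick 0 v(0, 2): C3/B3 M7 untreated
  -> R4 @ bar 2 tick 0 v(0, 3): C3/D4 M2 untreated
  -> R7 @ bar 2 tick 0 v(1,): F3->B3 leap 6st
  -> R2 @ bar 3 tick 0 v(0, 2): C3/B3 M7 -> A2/A3 P8 similar
  -> R3 @ bar 3 tick 0 v(1, 2): D4 above A3
  -> R4 @ bar 3 tick 0 v(0, 1): A2/D4 P4 untreated
  -> R4 @ bar 3 tick 0 v(0, 3): A2/B3 M2 untreated
  -> R3 @ bar 3 tick 1 v(1, 2): D4 above A3
  -> R3 @ bar 3 tick 2 v(1, 2): D4 above A3
  -> R3 @ bar 3 tick 3 v(1, 2): D4 above A3
  -> R2 @ bar 4 tick 0 v(1, 3): D4/B3 m3 -> D3/A3 P5 similar
  -> R1 @ bar 5 tick 0 v(1, 3): D3/A3 P5 -> A3/E4 P5 similar
  -> R2 @ bar 5 tick 0 v(0, 2): F2/A3 M3 -> C3/C4 P8 similar
  -> R8 @ bar 5 tick 0 v(0, 2): penult P8 not 3rd/6th
  -> R1 @ bar 6 tick 0 v(1, 3): A3/E4 P5 -> D4/A4 P5 similar
  -> R2 @ bar 6 tick 0 v(0, 1): C3/A3 M6 -> D3/D4 P8 similar
  -> R2 @ bar 6 tick 0 v(0, 3): C3/E4 M3 -> D3/A4 P5 similar
  -> R6 @ bar 6 tick 3 v(0, 2): closes on m3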